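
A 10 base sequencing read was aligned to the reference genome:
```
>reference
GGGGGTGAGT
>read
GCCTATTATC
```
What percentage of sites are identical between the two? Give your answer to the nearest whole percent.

30%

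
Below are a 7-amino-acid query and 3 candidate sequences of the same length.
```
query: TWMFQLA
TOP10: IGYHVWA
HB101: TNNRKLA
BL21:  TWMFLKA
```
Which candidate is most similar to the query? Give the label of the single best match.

TOP10 differs at 6 residues; HB101 differs at 4 residues; BL21 differs at 2 residues. The closest is BL21.

BL21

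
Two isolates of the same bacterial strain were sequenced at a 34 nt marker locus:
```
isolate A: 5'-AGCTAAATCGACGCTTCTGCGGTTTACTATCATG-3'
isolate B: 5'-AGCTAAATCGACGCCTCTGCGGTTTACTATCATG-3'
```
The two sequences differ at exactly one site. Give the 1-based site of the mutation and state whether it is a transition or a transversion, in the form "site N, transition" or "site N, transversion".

The sequences differ only at site 15: T→C (pyrimidine→pyrimidine), a transition.

site 15, transition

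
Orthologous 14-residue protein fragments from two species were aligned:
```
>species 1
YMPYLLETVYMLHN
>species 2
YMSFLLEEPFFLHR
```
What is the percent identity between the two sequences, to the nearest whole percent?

50%

7 positions differ (3, 4, 8, 9, 10, 11, 14), so 7 of 14 match: 7/14 = 50%.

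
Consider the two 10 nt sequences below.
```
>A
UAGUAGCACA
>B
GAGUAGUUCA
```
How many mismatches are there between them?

3

Mismatches (1-based): position 1: U→G; position 7: C→U; position 8: A→U.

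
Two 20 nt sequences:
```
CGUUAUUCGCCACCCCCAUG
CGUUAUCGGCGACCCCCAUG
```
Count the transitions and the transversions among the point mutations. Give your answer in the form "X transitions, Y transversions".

1 transition, 2 transversions

Transitions (purine↔purine or pyrimidine↔pyrimidine): 7 U→C.
Transversions (purine↔pyrimidine): 8 C→G, 11 C→G.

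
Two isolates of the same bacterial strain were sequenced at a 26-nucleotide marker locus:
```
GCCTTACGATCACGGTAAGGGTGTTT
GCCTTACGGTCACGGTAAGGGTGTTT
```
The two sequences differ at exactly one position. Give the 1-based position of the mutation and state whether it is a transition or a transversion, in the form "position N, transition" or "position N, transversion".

The sequences differ only at position 9: A→G (purine→purine), a transition.

position 9, transition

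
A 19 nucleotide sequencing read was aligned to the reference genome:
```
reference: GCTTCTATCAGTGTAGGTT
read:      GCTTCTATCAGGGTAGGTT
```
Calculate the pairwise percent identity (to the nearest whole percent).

95%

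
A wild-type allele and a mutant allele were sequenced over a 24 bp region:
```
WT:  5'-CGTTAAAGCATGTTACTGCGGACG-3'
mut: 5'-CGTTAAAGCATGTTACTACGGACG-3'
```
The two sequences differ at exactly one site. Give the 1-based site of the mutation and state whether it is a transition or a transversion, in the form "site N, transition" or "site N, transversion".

site 18, transition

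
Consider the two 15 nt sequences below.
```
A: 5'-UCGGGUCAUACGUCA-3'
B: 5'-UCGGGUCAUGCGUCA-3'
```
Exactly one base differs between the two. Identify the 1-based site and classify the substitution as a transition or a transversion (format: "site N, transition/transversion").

The sequences differ only at site 10: A→G (purine→purine), a transition.

site 10, transition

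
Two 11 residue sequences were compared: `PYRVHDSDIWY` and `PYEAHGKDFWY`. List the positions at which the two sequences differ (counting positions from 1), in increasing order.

3, 4, 6, 7, 9

Differences at position 3 (R→E), position 4 (V→A), position 6 (D→G), position 7 (S→K), position 9 (I→F).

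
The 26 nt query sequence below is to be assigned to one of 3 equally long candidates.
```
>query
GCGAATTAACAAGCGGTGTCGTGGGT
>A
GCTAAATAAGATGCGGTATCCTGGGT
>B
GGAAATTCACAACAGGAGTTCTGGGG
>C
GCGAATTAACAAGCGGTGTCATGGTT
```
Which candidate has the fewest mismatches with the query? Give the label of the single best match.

C

Hamming distances to query — A: 6; B: 9; C: 2.
Smallest is C with 2 mismatches.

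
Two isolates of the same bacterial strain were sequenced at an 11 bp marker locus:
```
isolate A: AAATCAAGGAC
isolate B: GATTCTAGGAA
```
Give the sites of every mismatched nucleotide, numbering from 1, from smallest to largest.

Scanning 1-based: 1: A/G; 3: A/T; 6: A/T; 11: C/A.

1, 3, 6, 11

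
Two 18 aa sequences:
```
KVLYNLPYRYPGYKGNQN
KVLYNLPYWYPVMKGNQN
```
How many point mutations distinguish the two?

3

Mismatches (1-based): residue 9: R→W; residue 12: G→V; residue 13: Y→M.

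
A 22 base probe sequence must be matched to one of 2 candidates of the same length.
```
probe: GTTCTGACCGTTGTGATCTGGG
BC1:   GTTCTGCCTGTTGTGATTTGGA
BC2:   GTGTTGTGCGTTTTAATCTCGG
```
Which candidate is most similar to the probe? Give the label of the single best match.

BC1 differs at 4 bases; BC2 differs at 7 bases. The closest is BC1.

BC1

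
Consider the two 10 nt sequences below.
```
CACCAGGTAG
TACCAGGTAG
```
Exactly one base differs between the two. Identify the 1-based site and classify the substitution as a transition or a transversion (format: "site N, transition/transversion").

site 1, transition

Site 1 changes C→T. C is a pyrimidine and T is a pyrimidine, so this is a transition.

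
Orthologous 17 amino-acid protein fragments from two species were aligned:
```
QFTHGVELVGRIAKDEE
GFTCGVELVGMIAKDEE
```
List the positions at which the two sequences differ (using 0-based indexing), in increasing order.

0, 3, 10

Scanning 0-based: 0: Q/G; 3: H/C; 10: R/M.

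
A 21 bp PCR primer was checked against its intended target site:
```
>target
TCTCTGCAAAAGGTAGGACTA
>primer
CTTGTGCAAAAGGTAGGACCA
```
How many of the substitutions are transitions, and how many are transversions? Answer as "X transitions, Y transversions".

Mismatches (1-based):
position 1: T→C (pyrimidine→pyrimidine, transition)
position 2: C→T (pyrimidine→pyrimidine, transition)
position 4: C→G (pyrimidine→purine, transversion)
position 20: T→C (pyrimidine→pyrimidine, transition)

3 transitions, 1 transversion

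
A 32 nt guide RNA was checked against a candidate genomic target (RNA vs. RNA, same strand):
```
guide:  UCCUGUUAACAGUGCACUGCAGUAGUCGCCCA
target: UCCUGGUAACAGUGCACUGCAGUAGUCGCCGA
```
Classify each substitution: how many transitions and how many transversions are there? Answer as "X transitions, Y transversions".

0 transitions, 2 transversions

Mismatches (1-based):
base 6: U→G (pyrimidine→purine, transversion)
base 31: C→G (pyrimidine→purine, transversion)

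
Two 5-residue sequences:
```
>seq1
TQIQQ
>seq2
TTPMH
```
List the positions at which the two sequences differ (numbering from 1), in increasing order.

Differences at position 2 (Q→T), position 3 (I→P), position 4 (Q→M), position 5 (Q→H).

2, 3, 4, 5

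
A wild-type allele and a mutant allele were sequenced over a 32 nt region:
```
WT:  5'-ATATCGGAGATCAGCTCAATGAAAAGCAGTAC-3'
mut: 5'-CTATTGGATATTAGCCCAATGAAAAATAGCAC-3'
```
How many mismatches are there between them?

The sequences differ at positions 1, 5, 9, 12, 16, 26, 27, 30 (1-based) — 8 in total.

8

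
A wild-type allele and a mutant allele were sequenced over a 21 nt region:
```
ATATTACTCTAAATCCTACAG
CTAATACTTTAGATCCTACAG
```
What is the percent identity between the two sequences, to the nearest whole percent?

81%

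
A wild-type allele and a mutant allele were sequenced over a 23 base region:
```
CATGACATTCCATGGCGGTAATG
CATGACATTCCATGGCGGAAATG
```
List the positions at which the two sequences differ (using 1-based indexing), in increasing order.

19

Scanning 1-based: 19: T/A.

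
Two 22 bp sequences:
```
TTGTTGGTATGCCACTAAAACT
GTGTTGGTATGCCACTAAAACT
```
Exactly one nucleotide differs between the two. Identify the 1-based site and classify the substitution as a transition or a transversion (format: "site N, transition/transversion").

site 1, transversion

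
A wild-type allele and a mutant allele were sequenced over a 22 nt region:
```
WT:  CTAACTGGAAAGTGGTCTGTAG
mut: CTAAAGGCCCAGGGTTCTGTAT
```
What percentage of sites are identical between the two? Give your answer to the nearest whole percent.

Mismatches at positions 5, 6, 8, 9, 10, 13, 15, 22 (1-based): 8 of 22.
Identical positions: 14/22 = 63.64% → 64%.

64%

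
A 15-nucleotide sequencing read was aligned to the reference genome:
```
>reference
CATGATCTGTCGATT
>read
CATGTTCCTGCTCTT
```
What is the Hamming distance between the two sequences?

6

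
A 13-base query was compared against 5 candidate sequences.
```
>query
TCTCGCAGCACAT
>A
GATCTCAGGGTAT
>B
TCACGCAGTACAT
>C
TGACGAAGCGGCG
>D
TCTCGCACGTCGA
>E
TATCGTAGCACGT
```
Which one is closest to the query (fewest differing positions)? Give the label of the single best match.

Hamming distances to query — A: 6; B: 2; C: 7; D: 5; E: 3.
Smallest is B with 2 mismatches.

B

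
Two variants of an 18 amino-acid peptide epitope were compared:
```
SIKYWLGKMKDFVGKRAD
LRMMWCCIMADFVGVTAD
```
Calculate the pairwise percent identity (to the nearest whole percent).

44%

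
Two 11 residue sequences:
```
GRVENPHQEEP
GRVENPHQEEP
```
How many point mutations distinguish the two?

0

No positions differ; the sequences are identical.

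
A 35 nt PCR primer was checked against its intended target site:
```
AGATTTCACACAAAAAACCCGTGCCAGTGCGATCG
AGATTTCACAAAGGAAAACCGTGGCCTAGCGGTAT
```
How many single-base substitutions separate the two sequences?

11

The sequences differ at sites 11, 13, 14, 18, 24, 26, 27, 28, 32, 34, 35 (1-based) — 11 in total.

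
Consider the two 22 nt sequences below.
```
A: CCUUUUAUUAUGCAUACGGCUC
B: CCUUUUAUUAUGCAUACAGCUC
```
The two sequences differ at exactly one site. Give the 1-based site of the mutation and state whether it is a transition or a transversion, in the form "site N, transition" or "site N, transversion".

Site 18 changes G→A. G is a purine and A is a purine, so this is a transition.

site 18, transition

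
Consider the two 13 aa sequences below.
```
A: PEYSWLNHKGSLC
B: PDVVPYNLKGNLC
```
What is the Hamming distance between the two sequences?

Comparing position by position, 7 residues differ: 2 (E/D), 3 (Y/V), 4 (S/V), 5 (W/P), 6 (L/Y), 8 (H/L), 11 (S/N).

7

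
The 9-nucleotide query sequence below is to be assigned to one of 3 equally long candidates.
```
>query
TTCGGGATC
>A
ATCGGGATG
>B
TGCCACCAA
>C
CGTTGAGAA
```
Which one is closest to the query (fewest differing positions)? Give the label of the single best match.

A differs at 2 positions; B differs at 7 positions; C differs at 8 positions. The closest is A.

A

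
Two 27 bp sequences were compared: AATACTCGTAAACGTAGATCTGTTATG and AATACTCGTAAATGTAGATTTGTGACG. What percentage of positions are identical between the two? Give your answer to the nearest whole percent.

85%

Mismatches at positions 13, 20, 24, 26 (1-based): 4 of 27.
Identical positions: 23/27 = 85.19% → 85%.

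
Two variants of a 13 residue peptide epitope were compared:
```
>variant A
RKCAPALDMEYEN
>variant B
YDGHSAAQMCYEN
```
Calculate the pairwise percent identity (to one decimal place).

38.5%

Mismatches at positions 1, 2, 3, 4, 5, 7, 8, 10 (1-based): 8 of 13.
Identical positions: 5/13 = 38.46% → 38.5%.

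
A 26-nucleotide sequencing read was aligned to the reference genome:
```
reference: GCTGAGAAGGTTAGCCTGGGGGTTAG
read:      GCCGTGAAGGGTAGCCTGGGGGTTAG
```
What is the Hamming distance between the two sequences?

Mismatches (1-based): position 3: T→C; position 5: A→T; position 11: T→G.

3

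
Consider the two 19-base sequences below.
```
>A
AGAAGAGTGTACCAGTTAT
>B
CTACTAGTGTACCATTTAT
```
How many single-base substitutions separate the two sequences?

The sequences differ at bases 1, 2, 4, 5, 15 (1-based) — 5 in total.

5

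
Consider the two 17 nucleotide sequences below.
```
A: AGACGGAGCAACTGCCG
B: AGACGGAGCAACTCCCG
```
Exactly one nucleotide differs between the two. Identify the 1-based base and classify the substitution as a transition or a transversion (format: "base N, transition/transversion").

base 14, transversion

The sequences differ only at base 14: G→C (purine→pyrimidine), a transversion.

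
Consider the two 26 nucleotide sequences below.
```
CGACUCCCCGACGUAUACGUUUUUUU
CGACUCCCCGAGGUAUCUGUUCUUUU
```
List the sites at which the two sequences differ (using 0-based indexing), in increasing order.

Differences at site 11 (C→G), site 16 (A→C), site 17 (C→U), site 21 (U→C).

11, 16, 17, 21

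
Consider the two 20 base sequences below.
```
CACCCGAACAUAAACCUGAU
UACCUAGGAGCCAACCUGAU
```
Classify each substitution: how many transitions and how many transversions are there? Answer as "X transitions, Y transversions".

Mismatches (1-based):
site 1: C→U (pyrimidine→pyrimidine, transition)
site 5: C→U (pyrimidine→pyrimidine, transition)
site 6: G→A (purine→purine, transition)
site 7: A→G (purine→purine, transition)
site 8: A→G (purine→purine, transition)
site 9: C→A (pyrimidine→purine, transversion)
site 10: A→G (purine→purine, transition)
site 11: U→C (pyrimidine→pyrimidine, transition)
site 12: A→C (purine→pyrimidine, transversion)

7 transitions, 2 transversions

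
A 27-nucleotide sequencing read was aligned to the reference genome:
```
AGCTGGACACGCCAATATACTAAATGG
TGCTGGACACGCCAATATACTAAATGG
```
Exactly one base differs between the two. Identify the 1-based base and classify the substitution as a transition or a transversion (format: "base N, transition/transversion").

base 1, transversion

Base 1 changes A→T. A is a purine and T is a pyrimidine, so this is a transversion.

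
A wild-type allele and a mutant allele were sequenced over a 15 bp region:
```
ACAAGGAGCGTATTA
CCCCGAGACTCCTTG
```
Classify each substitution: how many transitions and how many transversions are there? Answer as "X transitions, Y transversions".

5 transitions, 5 transversions

Transitions (purine↔purine or pyrimidine↔pyrimidine): 6 G→A, 7 A→G, 8 G→A, 11 T→C, 15 A→G.
Transversions (purine↔pyrimidine): 1 A→C, 3 A→C, 4 A→C, 10 G→T, 12 A→C.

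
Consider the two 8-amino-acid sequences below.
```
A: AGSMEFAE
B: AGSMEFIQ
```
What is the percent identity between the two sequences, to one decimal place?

75.0%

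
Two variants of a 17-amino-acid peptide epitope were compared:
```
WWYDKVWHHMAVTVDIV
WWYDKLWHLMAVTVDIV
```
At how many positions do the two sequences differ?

2

Comparing position by position, 2 positions differ: 6 (V/L), 9 (H/L).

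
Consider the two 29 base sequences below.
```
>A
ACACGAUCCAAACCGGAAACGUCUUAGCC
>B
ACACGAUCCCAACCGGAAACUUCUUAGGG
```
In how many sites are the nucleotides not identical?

4

The sequences differ at sites 10, 21, 28, 29 (1-based) — 4 in total.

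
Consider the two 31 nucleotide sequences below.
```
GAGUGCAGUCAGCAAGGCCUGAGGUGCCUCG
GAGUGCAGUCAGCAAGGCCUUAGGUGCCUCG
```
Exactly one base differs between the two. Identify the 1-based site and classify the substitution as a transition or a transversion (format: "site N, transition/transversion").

The sequences differ only at site 21: G→U (purine→pyrimidine), a transversion.

site 21, transversion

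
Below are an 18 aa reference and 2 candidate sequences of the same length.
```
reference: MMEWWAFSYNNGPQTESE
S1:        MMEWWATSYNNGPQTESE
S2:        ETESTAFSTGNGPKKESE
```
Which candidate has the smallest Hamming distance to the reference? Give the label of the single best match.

S1

S1 differs at 1 position; S2 differs at 8 positions. The closest is S1.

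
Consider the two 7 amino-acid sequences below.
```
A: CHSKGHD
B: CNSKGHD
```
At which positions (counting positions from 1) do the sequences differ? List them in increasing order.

Scanning 1-based: 2: H/N.

2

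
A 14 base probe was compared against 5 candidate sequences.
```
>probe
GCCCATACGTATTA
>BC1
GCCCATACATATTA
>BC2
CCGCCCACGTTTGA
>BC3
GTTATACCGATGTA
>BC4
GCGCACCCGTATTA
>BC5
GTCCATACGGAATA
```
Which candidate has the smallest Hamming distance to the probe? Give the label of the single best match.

Hamming distances to probe — BC1: 1; BC2: 6; BC3: 9; BC4: 3; BC5: 3.
Smallest is BC1 with 1 mismatch.

BC1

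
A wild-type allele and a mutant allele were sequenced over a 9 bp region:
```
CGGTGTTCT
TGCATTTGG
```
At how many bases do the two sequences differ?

6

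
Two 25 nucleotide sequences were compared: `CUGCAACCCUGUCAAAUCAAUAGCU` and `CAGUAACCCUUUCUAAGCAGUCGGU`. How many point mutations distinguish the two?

8

Comparing position by position, 8 bases differ: 2 (U/A), 4 (C/U), 11 (G/U), 14 (A/U), 17 (U/G), 20 (A/G), 22 (A/C), 24 (C/G).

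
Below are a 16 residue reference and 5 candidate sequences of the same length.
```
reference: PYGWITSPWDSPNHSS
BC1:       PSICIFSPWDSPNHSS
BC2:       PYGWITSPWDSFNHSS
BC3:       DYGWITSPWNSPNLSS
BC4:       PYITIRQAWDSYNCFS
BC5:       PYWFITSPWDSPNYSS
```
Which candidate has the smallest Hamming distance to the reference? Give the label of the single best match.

BC2

Hamming distances to reference — BC1: 4; BC2: 1; BC3: 3; BC4: 8; BC5: 3.
Smallest is BC2 with 1 mismatch.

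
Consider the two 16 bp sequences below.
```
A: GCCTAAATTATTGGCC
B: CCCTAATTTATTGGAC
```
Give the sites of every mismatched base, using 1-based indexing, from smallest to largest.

1, 7, 15

Differences at site 1 (G→C), site 7 (A→T), site 15 (C→A).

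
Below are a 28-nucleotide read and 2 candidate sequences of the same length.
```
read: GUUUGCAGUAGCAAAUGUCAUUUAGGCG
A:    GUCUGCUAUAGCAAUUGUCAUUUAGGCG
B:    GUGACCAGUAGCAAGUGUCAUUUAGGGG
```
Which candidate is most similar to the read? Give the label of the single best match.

Hamming distances to read — A: 4; B: 5.
Smallest is A with 4 mismatches.

A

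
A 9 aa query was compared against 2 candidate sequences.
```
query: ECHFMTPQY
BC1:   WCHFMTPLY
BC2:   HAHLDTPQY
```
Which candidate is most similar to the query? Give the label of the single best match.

BC1

Hamming distances to query — BC1: 2; BC2: 4.
Smallest is BC1 with 2 mismatches.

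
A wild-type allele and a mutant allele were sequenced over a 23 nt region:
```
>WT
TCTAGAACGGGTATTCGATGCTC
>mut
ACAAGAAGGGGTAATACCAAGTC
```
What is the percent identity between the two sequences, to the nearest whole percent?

57%

Mismatches at positions 1, 3, 8, 14, 16, 17, 18, 19, 20, 21 (1-based): 10 of 23.
Identical positions: 13/23 = 56.52% → 57%.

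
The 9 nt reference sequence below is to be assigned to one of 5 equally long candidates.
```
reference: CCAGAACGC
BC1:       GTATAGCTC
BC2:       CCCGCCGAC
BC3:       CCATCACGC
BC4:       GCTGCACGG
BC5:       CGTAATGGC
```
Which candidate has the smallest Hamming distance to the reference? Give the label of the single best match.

BC3

BC1 differs at 5 bases; BC2 differs at 5 bases; BC3 differs at 2 bases; BC4 differs at 4 bases; BC5 differs at 5 bases. The closest is BC3.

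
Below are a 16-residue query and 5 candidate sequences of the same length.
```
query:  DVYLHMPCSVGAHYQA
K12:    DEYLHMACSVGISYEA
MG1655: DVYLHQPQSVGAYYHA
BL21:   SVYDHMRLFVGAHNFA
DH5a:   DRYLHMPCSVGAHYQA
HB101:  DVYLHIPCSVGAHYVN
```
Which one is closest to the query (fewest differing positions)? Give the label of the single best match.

DH5a

Hamming distances to query — K12: 5; MG1655: 4; BL21: 7; DH5a: 1; HB101: 3.
Smallest is DH5a with 1 mismatch.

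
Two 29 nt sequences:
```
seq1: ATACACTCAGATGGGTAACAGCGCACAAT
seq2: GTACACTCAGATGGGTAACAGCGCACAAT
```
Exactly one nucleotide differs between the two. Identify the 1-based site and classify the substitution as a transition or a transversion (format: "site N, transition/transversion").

site 1, transition

Site 1 changes A→G. A is a purine and G is a purine, so this is a transition.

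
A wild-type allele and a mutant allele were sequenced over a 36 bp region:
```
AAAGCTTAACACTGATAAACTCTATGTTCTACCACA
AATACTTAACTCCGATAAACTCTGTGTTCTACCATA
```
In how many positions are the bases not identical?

Mismatches (1-based): position 3: A→T; position 4: G→A; position 11: A→T; position 13: T→C; position 24: A→G; position 35: C→T.

6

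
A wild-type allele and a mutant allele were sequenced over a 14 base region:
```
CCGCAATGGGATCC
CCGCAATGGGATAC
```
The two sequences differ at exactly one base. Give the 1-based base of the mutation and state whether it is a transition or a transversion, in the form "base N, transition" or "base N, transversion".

base 13, transversion

Base 13 changes C→A. C is a pyrimidine and A is a purine, so this is a transversion.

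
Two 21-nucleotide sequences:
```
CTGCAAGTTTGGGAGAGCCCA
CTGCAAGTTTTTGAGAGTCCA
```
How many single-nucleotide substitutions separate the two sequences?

3

Comparing position by position, 3 bases differ: 11 (G/T), 12 (G/T), 18 (C/T).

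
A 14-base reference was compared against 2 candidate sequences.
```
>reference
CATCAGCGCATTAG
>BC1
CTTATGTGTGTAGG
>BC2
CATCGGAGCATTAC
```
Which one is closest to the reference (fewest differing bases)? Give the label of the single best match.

Hamming distances to reference — BC1: 8; BC2: 3.
Smallest is BC2 with 3 mismatches.

BC2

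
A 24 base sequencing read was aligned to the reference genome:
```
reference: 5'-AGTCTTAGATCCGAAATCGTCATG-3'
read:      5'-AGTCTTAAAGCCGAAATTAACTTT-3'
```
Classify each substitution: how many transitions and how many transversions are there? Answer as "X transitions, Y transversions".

Transitions (purine↔purine or pyrimidine↔pyrimidine): 8 G→A, 18 C→T, 19 G→A.
Transversions (purine↔pyrimidine): 10 T→G, 20 T→A, 22 A→T, 24 G→T.

3 transitions, 4 transversions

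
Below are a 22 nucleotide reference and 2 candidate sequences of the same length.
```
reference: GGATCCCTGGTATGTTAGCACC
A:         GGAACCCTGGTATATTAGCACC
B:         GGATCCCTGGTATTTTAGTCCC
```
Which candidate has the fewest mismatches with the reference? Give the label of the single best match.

A differs at 2 positions; B differs at 3 positions. The closest is A.

A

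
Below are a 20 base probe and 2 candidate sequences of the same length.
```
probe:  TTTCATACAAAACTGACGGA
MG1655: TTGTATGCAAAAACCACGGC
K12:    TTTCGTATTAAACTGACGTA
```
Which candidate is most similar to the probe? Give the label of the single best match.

K12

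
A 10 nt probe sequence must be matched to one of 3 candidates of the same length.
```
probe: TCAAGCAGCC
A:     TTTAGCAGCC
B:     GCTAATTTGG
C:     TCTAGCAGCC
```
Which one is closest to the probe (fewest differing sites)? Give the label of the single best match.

C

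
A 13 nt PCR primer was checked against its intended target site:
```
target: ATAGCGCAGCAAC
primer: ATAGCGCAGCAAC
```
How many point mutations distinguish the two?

No positions differ; the sequences are identical.

0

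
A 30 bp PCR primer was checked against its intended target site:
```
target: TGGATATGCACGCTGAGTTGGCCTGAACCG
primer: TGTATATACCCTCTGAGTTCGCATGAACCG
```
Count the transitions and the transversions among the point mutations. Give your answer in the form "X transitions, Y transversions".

1 transition, 5 transversions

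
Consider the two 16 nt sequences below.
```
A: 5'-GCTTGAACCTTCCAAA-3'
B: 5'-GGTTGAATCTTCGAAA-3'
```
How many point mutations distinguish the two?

Mismatches (1-based): base 2: C→G; base 8: C→T; base 13: C→G.

3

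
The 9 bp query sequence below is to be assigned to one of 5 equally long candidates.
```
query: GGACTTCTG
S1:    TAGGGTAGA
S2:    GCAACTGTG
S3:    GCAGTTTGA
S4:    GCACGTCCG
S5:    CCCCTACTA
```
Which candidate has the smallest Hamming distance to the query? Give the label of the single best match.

Hamming distances to query — S1: 8; S2: 4; S3: 5; S4: 3; S5: 5.
Smallest is S4 with 3 mismatches.

S4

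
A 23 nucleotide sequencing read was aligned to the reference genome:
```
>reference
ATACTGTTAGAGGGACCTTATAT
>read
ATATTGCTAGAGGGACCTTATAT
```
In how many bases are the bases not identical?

Comparing position by position, 2 bases differ: 4 (C/T), 7 (T/C).

2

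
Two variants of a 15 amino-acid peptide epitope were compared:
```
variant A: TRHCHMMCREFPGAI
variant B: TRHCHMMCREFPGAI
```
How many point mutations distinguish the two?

The two sequences are identical at every position.

0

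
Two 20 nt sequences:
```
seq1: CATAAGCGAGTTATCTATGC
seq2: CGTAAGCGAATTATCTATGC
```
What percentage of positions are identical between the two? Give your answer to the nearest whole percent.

90%

Mismatches at positions 2, 10 (1-based): 2 of 20.
Identical positions: 18/20 = 90% → 90%.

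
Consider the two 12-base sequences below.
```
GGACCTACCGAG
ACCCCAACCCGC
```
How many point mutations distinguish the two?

7

The sequences differ at sites 1, 2, 3, 6, 10, 11, 12 (1-based) — 7 in total.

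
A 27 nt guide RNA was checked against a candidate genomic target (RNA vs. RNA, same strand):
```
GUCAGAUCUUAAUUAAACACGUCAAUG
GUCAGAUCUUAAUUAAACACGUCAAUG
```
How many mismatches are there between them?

0

No positions differ; the sequences are identical.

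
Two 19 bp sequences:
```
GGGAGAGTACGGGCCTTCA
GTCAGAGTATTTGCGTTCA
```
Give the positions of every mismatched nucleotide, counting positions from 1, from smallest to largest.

2, 3, 10, 11, 12, 15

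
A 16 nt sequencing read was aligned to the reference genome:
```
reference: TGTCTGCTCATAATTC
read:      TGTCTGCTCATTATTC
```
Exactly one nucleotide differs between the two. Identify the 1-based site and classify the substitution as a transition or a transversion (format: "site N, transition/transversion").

site 12, transversion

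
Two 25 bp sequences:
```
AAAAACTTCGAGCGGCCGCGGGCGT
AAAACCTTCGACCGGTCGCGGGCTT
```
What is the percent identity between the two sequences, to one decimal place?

84.0%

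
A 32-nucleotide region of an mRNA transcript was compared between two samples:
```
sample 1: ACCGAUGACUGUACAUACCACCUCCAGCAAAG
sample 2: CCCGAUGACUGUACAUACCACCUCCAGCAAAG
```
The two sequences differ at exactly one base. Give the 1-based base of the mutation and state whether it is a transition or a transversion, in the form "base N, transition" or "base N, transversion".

base 1, transversion

The sequences differ only at base 1: A→C (purine→pyrimidine), a transversion.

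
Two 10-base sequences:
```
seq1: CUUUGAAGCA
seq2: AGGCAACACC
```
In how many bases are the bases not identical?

Comparing position by position, 8 bases differ: 1 (C/A), 2 (U/G), 3 (U/G), 4 (U/C), 5 (G/A), 7 (A/C), 8 (G/A), 10 (A/C).

8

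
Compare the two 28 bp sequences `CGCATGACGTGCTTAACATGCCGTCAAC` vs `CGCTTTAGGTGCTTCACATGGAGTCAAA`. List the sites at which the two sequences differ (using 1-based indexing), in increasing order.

4, 6, 8, 15, 21, 22, 28

Scanning 1-based: 4: A/T; 6: G/T; 8: C/G; 15: A/C; 21: C/G; 22: C/A; 28: C/A.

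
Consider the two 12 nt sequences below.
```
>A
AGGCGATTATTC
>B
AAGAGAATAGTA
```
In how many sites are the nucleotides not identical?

Comparing position by position, 5 sites differ: 2 (G/A), 4 (C/A), 7 (T/A), 10 (T/G), 12 (C/A).

5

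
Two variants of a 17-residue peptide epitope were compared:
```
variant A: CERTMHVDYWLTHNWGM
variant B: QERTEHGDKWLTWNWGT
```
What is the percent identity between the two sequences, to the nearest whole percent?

Mismatches at positions 1, 5, 7, 9, 13, 17 (1-based): 6 of 17.
Identical positions: 11/17 = 64.71% → 65%.

65%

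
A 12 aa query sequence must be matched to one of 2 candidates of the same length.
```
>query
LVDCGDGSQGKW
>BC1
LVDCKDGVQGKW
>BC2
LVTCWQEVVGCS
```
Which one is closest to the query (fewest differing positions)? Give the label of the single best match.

BC1 differs at 2 positions; BC2 differs at 8 positions. The closest is BC1.

BC1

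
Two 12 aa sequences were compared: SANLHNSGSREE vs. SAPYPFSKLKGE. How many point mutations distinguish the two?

The sequences differ at positions 3, 4, 5, 6, 8, 9, 10, 11 (1-based) — 8 in total.

8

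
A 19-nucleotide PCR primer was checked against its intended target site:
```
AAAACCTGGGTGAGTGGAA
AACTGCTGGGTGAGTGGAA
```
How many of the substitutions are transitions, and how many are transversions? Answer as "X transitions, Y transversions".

Transitions (purine↔purine or pyrimidine↔pyrimidine): none.
Transversions (purine↔pyrimidine): 3 A→C, 4 A→T, 5 C→G.

0 transitions, 3 transversions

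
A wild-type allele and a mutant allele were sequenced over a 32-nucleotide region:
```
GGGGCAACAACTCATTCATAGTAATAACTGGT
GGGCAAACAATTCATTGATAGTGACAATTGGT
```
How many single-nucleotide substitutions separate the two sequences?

7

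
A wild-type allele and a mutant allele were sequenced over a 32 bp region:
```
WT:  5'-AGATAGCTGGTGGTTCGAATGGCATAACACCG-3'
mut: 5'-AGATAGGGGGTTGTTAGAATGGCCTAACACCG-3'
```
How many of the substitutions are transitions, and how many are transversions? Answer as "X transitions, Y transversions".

0 transitions, 5 transversions

Transitions (purine↔purine or pyrimidine↔pyrimidine): none.
Transversions (purine↔pyrimidine): 7 C→G, 8 T→G, 12 G→T, 16 C→A, 24 A→C.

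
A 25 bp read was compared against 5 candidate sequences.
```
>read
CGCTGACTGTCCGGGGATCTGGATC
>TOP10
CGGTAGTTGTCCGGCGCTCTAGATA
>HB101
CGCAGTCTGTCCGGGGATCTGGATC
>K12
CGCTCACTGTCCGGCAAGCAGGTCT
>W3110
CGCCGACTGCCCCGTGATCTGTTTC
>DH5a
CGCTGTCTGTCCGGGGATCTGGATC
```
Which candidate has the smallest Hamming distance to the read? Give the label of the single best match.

Hamming distances to read — TOP10: 8; HB101: 2; K12: 8; W3110: 6; DH5a: 1.
Smallest is DH5a with 1 mismatch.

DH5a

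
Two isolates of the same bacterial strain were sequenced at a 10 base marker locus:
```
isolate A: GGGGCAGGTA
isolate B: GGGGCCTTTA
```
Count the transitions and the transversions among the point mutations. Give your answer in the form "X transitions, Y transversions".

0 transitions, 3 transversions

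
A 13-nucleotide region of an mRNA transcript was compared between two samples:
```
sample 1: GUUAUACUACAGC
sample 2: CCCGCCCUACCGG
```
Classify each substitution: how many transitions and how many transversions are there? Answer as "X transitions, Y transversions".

4 transitions, 4 transversions

Mismatches (1-based):
site 1: G→C (purine→pyrimidine, transversion)
site 2: U→C (pyrimidine→pyrimidine, transition)
site 3: U→C (pyrimidine→pyrimidine, transition)
site 4: A→G (purine→purine, transition)
site 5: U→C (pyrimidine→pyrimidine, transition)
site 6: A→C (purine→pyrimidine, transversion)
site 11: A→C (purine→pyrimidine, transversion)
site 13: C→G (pyrimidine→purine, transversion)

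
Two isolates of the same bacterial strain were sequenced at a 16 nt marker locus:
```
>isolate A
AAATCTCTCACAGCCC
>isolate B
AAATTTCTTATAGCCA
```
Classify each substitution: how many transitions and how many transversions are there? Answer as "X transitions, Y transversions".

Mismatches (1-based):
base 5: C→T (pyrimidine→pyrimidine, transition)
base 9: C→T (pyrimidine→pyrimidine, transition)
base 11: C→T (pyrimidine→pyrimidine, transition)
base 16: C→A (pyrimidine→purine, transversion)

3 transitions, 1 transversion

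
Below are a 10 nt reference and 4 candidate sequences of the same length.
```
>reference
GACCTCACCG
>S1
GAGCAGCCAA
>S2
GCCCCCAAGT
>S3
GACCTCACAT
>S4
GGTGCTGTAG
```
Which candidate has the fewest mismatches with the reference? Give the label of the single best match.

S3

Hamming distances to reference — S1: 6; S2: 5; S3: 2; S4: 8.
Smallest is S3 with 2 mismatches.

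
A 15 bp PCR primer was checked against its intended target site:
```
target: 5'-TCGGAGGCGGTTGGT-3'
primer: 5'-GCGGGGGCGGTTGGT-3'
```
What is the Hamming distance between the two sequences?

Mismatches (1-based): position 1: T→G; position 5: A→G.

2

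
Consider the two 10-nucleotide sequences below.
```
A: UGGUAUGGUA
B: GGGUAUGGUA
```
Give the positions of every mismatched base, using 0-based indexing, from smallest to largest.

0

Differences at position 0 (U→G).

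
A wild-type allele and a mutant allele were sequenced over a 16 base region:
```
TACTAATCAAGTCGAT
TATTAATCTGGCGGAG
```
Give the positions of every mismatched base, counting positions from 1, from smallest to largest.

3, 9, 10, 12, 13, 16

Scanning 1-based: 3: C/T; 9: A/T; 10: A/G; 12: T/C; 13: C/G; 16: T/G.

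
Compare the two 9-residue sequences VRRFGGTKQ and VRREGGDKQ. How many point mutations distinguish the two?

2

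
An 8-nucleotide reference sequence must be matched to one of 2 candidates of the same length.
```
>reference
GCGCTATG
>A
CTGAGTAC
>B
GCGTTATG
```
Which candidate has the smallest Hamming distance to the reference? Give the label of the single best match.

A differs at 7 bases; B differs at 1 base. The closest is B.

B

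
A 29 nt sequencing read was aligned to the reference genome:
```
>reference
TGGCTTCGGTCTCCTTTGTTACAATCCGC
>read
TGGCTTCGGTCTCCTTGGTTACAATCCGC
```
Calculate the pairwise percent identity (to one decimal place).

Mismatch at position 17 (1-based): 1 of 29.
Identical positions: 28/29 = 96.55% → 96.6%.

96.6%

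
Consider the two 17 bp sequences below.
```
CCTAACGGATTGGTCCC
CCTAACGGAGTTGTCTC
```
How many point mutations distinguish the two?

Mismatches (1-based): site 10: T→G; site 12: G→T; site 16: C→T.

3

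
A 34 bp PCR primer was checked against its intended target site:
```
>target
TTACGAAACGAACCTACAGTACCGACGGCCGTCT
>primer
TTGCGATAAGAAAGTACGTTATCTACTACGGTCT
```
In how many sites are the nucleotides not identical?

12

The sequences differ at sites 3, 7, 9, 13, 14, 18, 19, 22, 24, 27, 28, 30 (1-based) — 12 in total.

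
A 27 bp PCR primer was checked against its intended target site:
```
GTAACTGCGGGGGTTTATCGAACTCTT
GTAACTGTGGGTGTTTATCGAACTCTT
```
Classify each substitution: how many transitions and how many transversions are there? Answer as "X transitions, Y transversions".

Transitions (purine↔purine or pyrimidine↔pyrimidine): 8 C→T.
Transversions (purine↔pyrimidine): 12 G→T.

1 transition, 1 transversion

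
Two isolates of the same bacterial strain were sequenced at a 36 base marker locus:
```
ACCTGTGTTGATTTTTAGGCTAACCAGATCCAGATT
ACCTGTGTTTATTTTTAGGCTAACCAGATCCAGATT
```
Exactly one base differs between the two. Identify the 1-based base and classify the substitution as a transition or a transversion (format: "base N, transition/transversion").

base 10, transversion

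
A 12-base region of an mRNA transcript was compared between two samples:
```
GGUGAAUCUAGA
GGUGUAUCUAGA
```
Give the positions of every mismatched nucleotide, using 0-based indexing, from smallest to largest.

4

Differences at position 4 (A→U).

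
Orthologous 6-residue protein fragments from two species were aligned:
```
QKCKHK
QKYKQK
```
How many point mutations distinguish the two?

2

Mismatches (1-based): position 3: C→Y; position 5: H→Q.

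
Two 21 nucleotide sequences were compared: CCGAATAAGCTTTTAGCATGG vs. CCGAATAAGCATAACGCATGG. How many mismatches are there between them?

Comparing position by position, 4 positions differ: 11 (T/A), 13 (T/A), 14 (T/A), 15 (A/C).

4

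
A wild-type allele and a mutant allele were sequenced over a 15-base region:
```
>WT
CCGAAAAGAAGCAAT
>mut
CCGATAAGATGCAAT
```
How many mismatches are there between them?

The sequences differ at sites 5, 10 (1-based) — 2 in total.

2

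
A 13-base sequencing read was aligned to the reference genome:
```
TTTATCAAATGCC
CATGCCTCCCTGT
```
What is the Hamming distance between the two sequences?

11

Comparing position by position, 11 sites differ: 1 (T/C), 2 (T/A), 4 (A/G), 5 (T/C), 7 (A/T), 8 (A/C), 9 (A/C), 10 (T/C), 11 (G/T), 12 (C/G), 13 (C/T).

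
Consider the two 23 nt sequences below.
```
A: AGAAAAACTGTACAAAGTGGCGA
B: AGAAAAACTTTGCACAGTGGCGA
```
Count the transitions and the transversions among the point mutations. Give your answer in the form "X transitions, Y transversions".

Mismatches (1-based):
site 10: G→T (purine→pyrimidine, transversion)
site 12: A→G (purine→purine, transition)
site 15: A→C (purine→pyrimidine, transversion)

1 transition, 2 transversions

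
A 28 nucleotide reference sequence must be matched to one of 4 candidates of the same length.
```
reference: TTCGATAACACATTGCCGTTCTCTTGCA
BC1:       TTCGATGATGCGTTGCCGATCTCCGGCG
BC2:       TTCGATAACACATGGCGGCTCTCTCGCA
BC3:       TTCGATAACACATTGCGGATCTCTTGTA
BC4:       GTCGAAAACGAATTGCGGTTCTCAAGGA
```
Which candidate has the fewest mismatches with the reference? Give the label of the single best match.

BC3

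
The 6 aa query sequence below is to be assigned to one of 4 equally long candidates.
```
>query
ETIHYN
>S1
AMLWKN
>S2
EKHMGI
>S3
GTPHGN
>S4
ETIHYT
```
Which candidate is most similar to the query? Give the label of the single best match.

S4

Hamming distances to query — S1: 5; S2: 5; S3: 3; S4: 1.
Smallest is S4 with 1 mismatch.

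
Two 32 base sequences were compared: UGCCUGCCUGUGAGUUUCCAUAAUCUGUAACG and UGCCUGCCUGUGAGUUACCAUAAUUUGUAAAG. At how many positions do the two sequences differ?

3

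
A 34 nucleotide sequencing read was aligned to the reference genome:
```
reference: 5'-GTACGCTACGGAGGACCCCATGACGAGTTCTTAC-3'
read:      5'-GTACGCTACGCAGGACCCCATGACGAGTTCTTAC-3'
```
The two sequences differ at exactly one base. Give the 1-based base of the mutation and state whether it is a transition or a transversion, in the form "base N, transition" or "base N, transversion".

base 11, transversion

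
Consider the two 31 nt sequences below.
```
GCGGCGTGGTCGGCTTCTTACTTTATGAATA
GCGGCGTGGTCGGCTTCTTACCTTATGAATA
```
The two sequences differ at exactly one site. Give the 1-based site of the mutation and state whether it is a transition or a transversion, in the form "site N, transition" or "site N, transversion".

site 22, transition

The sequences differ only at site 22: T→C (pyrimidine→pyrimidine), a transition.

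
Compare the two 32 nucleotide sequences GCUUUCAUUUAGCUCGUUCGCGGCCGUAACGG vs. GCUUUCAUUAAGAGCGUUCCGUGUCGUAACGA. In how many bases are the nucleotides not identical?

8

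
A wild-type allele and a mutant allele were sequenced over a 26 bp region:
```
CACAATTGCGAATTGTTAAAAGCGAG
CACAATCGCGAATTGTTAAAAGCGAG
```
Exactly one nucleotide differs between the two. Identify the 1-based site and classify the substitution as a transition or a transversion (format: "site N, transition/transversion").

site 7, transition

The sequences differ only at site 7: T→C (pyrimidine→pyrimidine), a transition.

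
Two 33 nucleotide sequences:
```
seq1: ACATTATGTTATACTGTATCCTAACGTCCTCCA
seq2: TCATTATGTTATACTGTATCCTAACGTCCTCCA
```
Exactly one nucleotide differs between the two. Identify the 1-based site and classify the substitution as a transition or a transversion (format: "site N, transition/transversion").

site 1, transversion

Site 1 changes A→T. A is a purine and T is a pyrimidine, so this is a transversion.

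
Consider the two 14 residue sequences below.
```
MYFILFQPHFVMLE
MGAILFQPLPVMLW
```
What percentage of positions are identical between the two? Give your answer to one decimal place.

64.3%

5 positions differ (2, 3, 9, 10, 14), so 9 of 14 match: 9/14 = 64.29%.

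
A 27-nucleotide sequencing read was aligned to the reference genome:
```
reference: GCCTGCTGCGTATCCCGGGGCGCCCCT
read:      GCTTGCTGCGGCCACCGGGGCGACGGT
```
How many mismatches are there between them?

8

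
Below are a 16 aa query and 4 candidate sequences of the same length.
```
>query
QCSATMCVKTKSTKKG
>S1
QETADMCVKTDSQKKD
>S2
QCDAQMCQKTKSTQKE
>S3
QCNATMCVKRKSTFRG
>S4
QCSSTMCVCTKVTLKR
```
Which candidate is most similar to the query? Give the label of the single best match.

S3

S1 differs at 6 residues; S2 differs at 5 residues; S3 differs at 4 residues; S4 differs at 5 residues. The closest is S3.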